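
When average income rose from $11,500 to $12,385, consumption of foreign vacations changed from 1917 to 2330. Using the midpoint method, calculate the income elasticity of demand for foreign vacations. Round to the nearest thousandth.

2.625

%ΔQ = (2330 − 1917)/[(1917+2330)/2] = 413/2123.5 ≈ 0.1945.
%ΔI = (12,385 − 11,500)/[(11,500+12,385)/2] = 885/11942.5 ≈ 0.0741.
E_I = %ΔQ/%ΔI ≈ 2.625.
E_I > 1: normal good (luxury).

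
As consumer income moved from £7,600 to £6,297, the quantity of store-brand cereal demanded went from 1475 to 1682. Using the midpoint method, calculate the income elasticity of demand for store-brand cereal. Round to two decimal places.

%ΔQ = (1682 − 1475)/[(1475+1682)/2] = 207/1578.5 ≈ 0.1311.
%ΔI = (6,297 − 7,600)/[(7,600+6,297)/2] = -1303/6948.5 ≈ -0.1875.
E_I = %ΔQ/%ΔI ≈ -0.70.
E_I < 0: inferior good.

-0.70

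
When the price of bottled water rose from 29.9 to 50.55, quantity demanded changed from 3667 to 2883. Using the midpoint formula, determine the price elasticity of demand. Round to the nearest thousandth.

-0.466

%ΔQ = (2883 − 3667)/[(3667 + 2883)/2] = -784/3275 ≈ -0.2394.
%ΔP = (50.55 − 29.9)/[(29.9 + 50.55)/2] = 20.65/40.225 ≈ 0.5134.
Arc elasticity E = %ΔQ/%ΔP ≈ -0.2394/0.5134 ≈ -0.466.
|E| < 1: demand is inelastic over this range.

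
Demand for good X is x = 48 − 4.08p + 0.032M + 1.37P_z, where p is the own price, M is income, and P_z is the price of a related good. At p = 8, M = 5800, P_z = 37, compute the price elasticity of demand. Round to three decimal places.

First evaluate x: 48 − 4.08(8) + 0.032(5800) + 1.37(37) = 48 − 32.64 + 185.6 + 50.69 = 251.65.
∂x/∂p = −4.08, so E_p = (−4.08)·(8/251.65) ≈ -0.130.
|E_p| < 1: demand is inelastic.

-0.130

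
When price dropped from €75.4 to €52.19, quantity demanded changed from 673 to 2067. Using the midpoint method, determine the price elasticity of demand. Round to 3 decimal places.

-2.797

%ΔQ = (2067 − 673)/[(673 + 2067)/2] = 1394/1370 ≈ 1.0175.
%ΔP = (52.19 − 75.4)/[(75.4 + 52.19)/2] = -23.21/63.795 ≈ -0.3638.
Arc elasticity E = %ΔQ/%ΔP ≈ 1.0175/-0.3638 ≈ -2.797.
|E| > 1: demand is elastic over this range.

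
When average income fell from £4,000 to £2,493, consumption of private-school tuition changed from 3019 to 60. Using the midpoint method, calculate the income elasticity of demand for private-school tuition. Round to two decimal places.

4.14

%ΔQ = (60 − 3019)/[(3019+60)/2] = -2959/1539.5 ≈ -1.9221.
%ΔM = (2,493 − 4,000)/[(4,000+2,493)/2] = -1507/3246.5 ≈ -0.4642.
E_I = %ΔQ/%ΔM ≈ 4.14.
E_I > 1: normal good (luxury).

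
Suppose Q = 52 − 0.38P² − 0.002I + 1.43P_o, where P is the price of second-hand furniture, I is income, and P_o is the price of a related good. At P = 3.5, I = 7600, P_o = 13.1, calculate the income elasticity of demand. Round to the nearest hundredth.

At the given point, Q = 52 − 0.38(3.5)² − 0.002(7600) + 1.43(13.1) = 52 − 4.655 − 15.2 + 18.733 = 50.878.
∂Q/∂I = −0.002, so E_I = -0.002·(7600/50.878) ≈ -0.30.
E_I < 0: inferior good.

-0.30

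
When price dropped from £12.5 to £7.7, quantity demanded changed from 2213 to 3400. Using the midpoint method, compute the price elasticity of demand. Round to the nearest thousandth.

-0.890

%ΔQ = (3400 − 2213)/[(2213 + 3400)/2] = 1187/2806.5 ≈ 0.4229.
%Δp = (7.7 − 12.5)/[(12.5 + 7.7)/2] = -4.8/10.1 ≈ -0.4752.
Arc elasticity E = %ΔQ/%Δp ≈ 0.4229/-0.4752 ≈ -0.890.
|E| < 1: demand is inelastic over this range.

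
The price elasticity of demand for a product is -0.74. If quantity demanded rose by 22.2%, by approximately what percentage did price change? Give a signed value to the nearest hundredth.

%ΔQ ≈ E × %ΔP ⇒ %ΔP = %ΔQ / E = (22.2%)/(-0.74) = -30.00%.

-30.00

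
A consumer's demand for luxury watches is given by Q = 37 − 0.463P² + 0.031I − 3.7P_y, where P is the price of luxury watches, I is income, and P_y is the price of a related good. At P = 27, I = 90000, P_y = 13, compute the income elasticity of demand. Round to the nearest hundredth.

At the given point, Q = 37 − 0.463(27)² + 0.031(90000) − 3.7(13) = 37 − 337.527 + 2790 − 48.1 = 2441.373.
∂Q/∂I = +0.031, so E_I = 0.031·(90000/2441.373) ≈ 1.14.
E_I > 1: normal good (luxury).

1.14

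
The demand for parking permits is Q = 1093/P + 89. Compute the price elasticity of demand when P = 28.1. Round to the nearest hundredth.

At P = 28.1, Q = 127.8968.
dQ/dP = −1093/P² = −1.3842.
Point elasticity E = (dQ/dP)·(P/Q) = -1.3842 × 28.1/127.8968 ≈ -0.30.
|E| < 1, so demand is inelastic at this price.

-0.30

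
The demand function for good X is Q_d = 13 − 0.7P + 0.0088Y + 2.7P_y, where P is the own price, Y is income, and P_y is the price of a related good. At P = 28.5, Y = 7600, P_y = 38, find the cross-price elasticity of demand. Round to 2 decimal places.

Evaluating quantity at (P, Y, P_y) gives Q_d = 13 − 0.7(28.5) + 0.0088(7600) + 2.7(38) = 13 − 19.95 + 66.88 + 102.6 = 162.53.
∂Q_d/∂P_y = +2.7, so E_xy = 2.7·(38/162.53) ≈ 0.63.
E_xy > 0: the goods are substitutes.

0.63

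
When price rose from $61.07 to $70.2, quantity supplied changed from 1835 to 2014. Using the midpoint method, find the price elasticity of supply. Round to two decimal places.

%Δq = (2014 − 1835)/[(1835 + 2014)/2] = 179/1924.5 ≈ 0.0930.
%Δp = (70.2 − 61.07)/[(61.07 + 70.2)/2] = 9.13/65.635 ≈ 0.1391.
Arc elasticity E = %Δq/%Δp ≈ 0.0930/0.1391 ≈ 0.67.
|E| < 1: supply is inelastic over this range.

0.67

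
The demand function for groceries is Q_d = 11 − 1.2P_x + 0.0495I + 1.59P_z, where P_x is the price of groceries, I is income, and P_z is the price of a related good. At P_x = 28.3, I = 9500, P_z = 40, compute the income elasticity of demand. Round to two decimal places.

At the given point, Q_d = 11 − 1.2(28.3) + 0.0495(9500) + 1.59(40) = 11 − 33.96 + 470.25 + 63.6 = 510.89.
∂Q_d/∂I = +0.0495, so E_I = 0.0495·(9500/510.89) ≈ 0.92.
E_I ∈ (0,1): normal good (necessity).

0.92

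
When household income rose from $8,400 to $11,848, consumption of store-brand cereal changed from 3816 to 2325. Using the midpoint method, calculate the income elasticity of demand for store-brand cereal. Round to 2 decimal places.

-1.43

%ΔQ = (2325 − 3816)/[(3816+2325)/2] = -1491/3070.5 ≈ -0.4856.
%ΔM = (11,848 − 8,400)/[(8,400+11,848)/2] = 3448/10124 ≈ 0.3406.
E_I = %ΔQ/%ΔM ≈ -1.43.
E_I < 0: inferior good.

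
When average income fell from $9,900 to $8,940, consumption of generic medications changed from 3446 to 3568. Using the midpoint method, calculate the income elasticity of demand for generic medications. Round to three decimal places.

-0.341

%ΔQ = (3568 − 3446)/[(3446+3568)/2] = 122/3507 ≈ 0.0348.
%ΔI = (8,940 − 9,900)/[(9,900+8,940)/2] = -960/9420 ≈ -0.1019.
E_I = %ΔQ/%ΔI ≈ -0.341.
E_I < 0: inferior good.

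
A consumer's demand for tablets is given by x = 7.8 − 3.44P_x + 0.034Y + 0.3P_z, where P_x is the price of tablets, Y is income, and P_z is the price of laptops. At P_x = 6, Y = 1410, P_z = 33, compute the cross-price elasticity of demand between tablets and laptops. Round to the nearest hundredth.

Substituting, x = 7.8 − 3.44(6) + 0.034(1410) + 0.3(33) = 7.8 − 20.64 + 47.94 + 9.9 = 45.
∂x/∂P_z = +0.3, so E_xy = 0.3·(33/45) ≈ 0.22.
E_xy > 0: the goods are substitutes.

0.22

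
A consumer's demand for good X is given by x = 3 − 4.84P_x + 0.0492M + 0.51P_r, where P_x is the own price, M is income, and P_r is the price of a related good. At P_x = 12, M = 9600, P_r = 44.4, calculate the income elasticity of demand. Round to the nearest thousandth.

First evaluate x: 3 − 4.84(12) + 0.0492(9600) + 0.51(44.4) = 3 − 58.08 + 472.32 + 22.644 = 439.884.
∂x/∂M = +0.0492, so E_I = 0.0492·(9600/439.884) ≈ 1.074.
E_I > 1: normal good (luxury).

1.074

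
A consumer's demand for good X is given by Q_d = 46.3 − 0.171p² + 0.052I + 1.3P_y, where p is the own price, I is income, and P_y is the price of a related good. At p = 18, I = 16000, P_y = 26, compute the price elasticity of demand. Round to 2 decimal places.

First evaluate Q_d: 46.3 − 0.171(18)² + 0.052(16000) + 1.3(26) = 46.3 − 55.404 + 832 + 33.8 = 856.696.
∂Q_d/∂p = −2·0.171·p = -6.156, so E_p = -6.156·(18/856.696) ≈ -0.13.
|E_p| < 1: demand is inelastic.

-0.13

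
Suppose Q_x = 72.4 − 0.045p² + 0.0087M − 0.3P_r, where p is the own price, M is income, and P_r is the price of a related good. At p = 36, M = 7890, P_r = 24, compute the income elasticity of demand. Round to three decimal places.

Substituting, Q_x = 72.4 − 0.045(36)² + 0.0087(7890) − 0.3(24) = 72.4 − 58.32 + 68.643 − 7.2 = 75.523.
∂Q_x/∂M = +0.0087, so E_I = 0.0087·(7890/75.523) ≈ 0.909.
E_I ∈ (0,1): normal good (necessity).

0.909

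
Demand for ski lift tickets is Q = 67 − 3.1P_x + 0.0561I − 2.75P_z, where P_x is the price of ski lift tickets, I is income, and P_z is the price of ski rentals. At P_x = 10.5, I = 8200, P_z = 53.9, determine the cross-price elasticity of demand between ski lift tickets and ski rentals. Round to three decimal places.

-0.428

Evaluating quantity at (P_x, I, P_z) gives Q = 67 − 3.1(10.5) + 0.0561(8200) − 2.75(53.9) = 67 − 32.55 + 460.02 − 148.225 = 346.245.
∂Q/∂P_z = −2.75, so E_xy = -2.75·(53.9/346.245) ≈ -0.428.
E_xy < 0: the goods are complements.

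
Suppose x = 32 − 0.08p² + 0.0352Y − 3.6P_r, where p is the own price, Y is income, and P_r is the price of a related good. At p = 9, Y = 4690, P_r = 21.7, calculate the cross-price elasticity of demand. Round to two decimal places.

-0.69

Substituting, x = 32 − 0.08(9)² + 0.0352(4690) − 3.6(21.7) = 32 − 6.48 + 165.088 − 78.12 = 112.488.
∂x/∂P_r = −3.6, so E_xy = -3.6·(21.7/112.488) ≈ -0.69.
E_xy < 0: the goods are complements.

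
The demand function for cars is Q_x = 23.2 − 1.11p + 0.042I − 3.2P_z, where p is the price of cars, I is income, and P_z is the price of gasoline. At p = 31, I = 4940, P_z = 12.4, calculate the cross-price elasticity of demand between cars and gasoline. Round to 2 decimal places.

-0.25

At the given point, Q_x = 23.2 − 1.11(31) + 0.042(4940) − 3.2(12.4) = 23.2 − 34.41 + 207.48 − 39.68 = 156.59.
∂Q_x/∂P_z = −3.2, so E_xy = -3.2·(12.4/156.59) ≈ -0.25.
E_xy < 0: the goods are complements.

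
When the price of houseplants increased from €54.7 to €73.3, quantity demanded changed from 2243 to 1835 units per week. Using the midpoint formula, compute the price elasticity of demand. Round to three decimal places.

-0.689

%Δq = (1835 − 2243)/[(2243 + 1835)/2] = -408/2039 ≈ -0.2001.
%Δp = (73.3 − 54.7)/[(54.7 + 73.3)/2] = 18.6/64 ≈ 0.2906.
Arc elasticity E = %Δq/%Δp ≈ -0.2001/0.2906 ≈ -0.689.
|E| < 1: demand is inelastic over this range.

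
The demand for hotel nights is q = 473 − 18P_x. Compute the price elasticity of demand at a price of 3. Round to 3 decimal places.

At P_x = 3, q = 419.
dq/dP_x = −18.
Point elasticity E = (dq/dP_x)·(P_x/q) = -18 × 3/419 ≈ -0.129.
|E| < 1, so demand is inelastic at this price.

-0.129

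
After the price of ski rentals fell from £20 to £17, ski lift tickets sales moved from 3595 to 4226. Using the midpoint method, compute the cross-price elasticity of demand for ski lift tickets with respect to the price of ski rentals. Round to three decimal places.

-0.995

%ΔQ_x = (4226 − 3595)/[(3595+4226)/2] = 631/3910.5 ≈ 0.1614.
%ΔP_y = (17 − 20)/[(20+17)/2] ≈ -0.1622.
E_xy = 0.1614/-0.1622 ≈ -0.995.
E_xy < 0, so ski lift tickets and ski rentals are complements.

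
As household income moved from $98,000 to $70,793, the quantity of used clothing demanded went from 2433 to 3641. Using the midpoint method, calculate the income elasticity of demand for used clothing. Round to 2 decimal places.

-1.23

%ΔQ = (3641 − 2433)/[(2433+3641)/2] = 1208/3037 ≈ 0.3978.
%ΔI = (70,793 − 98,000)/[(98,000+70,793)/2] = -27207/84396.5 ≈ -0.3224.
E_I = %ΔQ/%ΔI ≈ -1.23.
E_I < 0: inferior good.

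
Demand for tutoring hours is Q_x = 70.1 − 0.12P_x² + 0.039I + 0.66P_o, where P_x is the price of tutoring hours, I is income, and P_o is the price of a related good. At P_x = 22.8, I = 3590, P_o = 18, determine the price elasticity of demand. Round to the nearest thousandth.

-0.782

First evaluate Q_x: 70.1 − 0.12(22.8)² + 0.039(3590) + 0.66(18) = 70.1 − 62.3808 + 140.01 + 11.88 = 159.6092.
∂Q_x/∂P_x = −2·0.12·P_x = -5.472, so E_p = -5.472·(22.8/159.6092) ≈ -0.782.
|E_p| < 1: demand is inelastic.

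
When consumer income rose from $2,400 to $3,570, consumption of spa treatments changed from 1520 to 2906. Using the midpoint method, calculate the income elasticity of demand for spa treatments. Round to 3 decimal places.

%ΔQ = (2906 − 1520)/[(1520+2906)/2] = 1386/2213 ≈ 0.6263.
%ΔM = (3,570 − 2,400)/[(2,400+3,570)/2] = 1170/2985 ≈ 0.3920.
E_I = %ΔQ/%ΔM ≈ 1.598.
E_I > 1: normal good (luxury).

1.598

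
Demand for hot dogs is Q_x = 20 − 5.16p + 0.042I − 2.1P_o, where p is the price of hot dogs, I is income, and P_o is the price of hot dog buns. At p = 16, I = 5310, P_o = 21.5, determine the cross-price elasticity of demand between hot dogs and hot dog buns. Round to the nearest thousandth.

-0.392

At the given point, Q_x = 20 − 5.16(16) + 0.042(5310) − 2.1(21.5) = 20 − 82.56 + 223.02 − 45.15 = 115.31.
∂Q_x/∂P_o = −2.1, so E_xy = -2.1·(21.5/115.31) ≈ -0.392.
E_xy < 0: the goods are complements.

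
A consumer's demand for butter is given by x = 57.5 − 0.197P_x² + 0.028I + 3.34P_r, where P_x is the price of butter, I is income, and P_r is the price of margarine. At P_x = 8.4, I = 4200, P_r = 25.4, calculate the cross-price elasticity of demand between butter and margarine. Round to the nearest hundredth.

At the given point, x = 57.5 − 0.197(8.4)² + 0.028(4200) + 3.34(25.4) = 57.5 − 13.9003 + 117.6 + 84.836 = 246.0357.
∂x/∂P_r = +3.34, so E_xy = 3.34·(25.4/246.0357) ≈ 0.34.
E_xy > 0: the goods are substitutes.

0.34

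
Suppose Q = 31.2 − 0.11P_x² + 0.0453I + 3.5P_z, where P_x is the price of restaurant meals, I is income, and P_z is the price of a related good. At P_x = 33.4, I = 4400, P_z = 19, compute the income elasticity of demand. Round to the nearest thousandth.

Evaluating quantity at (P_x, I, P_z) gives Q = 31.2 − 0.11(33.4)² + 0.0453(4400) + 3.5(19) = 31.2 − 122.7116 + 199.32 + 66.5 = 174.3084.
∂Q/∂I = +0.0453, so E_I = 0.0453·(4400/174.3084) ≈ 1.143.
E_I > 1: normal good (luxury).

1.143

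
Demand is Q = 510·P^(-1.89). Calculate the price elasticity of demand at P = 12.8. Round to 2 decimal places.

For a Cobb–Douglas (constant-elasticity) form Q = A·P^α·…, the elasticity with respect to P equals the exponent α at every point.
Here the exponent on P is -1.89, so the price elasticity of demand is -1.89.

-1.89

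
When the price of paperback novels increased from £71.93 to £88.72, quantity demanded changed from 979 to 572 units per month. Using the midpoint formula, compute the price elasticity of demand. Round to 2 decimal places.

%Δq = (572 − 979)/[(979 + 572)/2] = -407/775.5 ≈ -0.5248.
%ΔP = (88.72 − 71.93)/[(71.93 + 88.72)/2] = 16.79/80.325 ≈ 0.2090.
Arc elasticity E = %Δq/%ΔP ≈ -0.5248/0.2090 ≈ -2.51.
|E| > 1: demand is elastic over this range.

-2.51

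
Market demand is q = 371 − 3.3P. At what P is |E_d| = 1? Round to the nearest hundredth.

56.21

For linear demand q = a − bP, E = −bP/(a − bP). |E| = 1 ⇒ bP = a − bP ⇒ P = a/(2b).
P = 371/(2·3.3) ≈ 56.21.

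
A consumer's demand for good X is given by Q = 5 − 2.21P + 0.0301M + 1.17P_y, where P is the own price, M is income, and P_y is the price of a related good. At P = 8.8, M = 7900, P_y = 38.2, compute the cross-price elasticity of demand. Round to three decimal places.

0.167

Substituting, Q = 5 − 2.21(8.8) + 0.0301(7900) + 1.17(38.2) = 5 − 19.448 + 237.79 + 44.694 = 268.036.
∂Q/∂P_y = +1.17, so E_xy = 1.17·(38.2/268.036) ≈ 0.167.
E_xy > 0: the goods are substitutes.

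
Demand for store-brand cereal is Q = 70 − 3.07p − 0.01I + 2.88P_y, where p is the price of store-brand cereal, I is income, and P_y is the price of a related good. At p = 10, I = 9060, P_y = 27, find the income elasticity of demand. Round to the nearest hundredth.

-3.42

At the given point, Q = 70 − 3.07(10) − 0.01(9060) + 2.88(27) = 70 − 30.7 − 90.6 + 77.76 = 26.46.
∂Q/∂I = −0.01, so E_I = -0.01·(9060/26.46) ≈ -3.42.
E_I < 0: inferior good.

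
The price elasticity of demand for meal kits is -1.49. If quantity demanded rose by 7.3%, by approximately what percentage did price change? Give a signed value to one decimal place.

-4.9

%ΔQ ≈ E × %ΔP ⇒ %ΔP = %ΔQ / E = (7.3%)/(-1.49) ≈ -4.9%.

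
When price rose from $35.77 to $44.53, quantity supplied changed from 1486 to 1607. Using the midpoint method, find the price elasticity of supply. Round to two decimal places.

%Δq = (1607 − 1486)/[(1486 + 1607)/2] = 121/1546.5 ≈ 0.0782.
%Δp = (44.53 − 35.77)/[(35.77 + 44.53)/2] = 8.76/40.15 ≈ 0.2182.
Arc elasticity E = %Δq/%Δp ≈ 0.0782/0.2182 ≈ 0.36.
|E| < 1: supply is inelastic over this range.

0.36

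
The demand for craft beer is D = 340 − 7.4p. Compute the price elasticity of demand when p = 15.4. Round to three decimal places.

-0.504

At p = 15.4, D = 226.04.
dD/dp = −7.4.
Point elasticity E = (dD/dp)·(p/D) = -7.4 × 15.4/226.04 ≈ -0.504.
|E| < 1, so demand is inelastic at this price.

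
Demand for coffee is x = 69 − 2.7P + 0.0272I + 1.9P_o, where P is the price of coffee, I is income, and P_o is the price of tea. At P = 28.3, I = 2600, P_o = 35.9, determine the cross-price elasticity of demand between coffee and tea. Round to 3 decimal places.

Evaluating quantity at (P, I, P_o) gives x = 69 − 2.7(28.3) + 0.0272(2600) + 1.9(35.9) = 69 − 76.41 + 70.72 + 68.21 = 131.52.
∂x/∂P_o = +1.9, so E_xy = 1.9·(35.9/131.52) ≈ 0.519.
E_xy > 0: the goods are substitutes.

0.519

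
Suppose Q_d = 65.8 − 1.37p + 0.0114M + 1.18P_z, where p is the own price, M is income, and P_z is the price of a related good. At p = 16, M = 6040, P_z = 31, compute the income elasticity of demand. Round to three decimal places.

First evaluate Q_d: 65.8 − 1.37(16) + 0.0114(6040) + 1.18(31) = 65.8 − 21.92 + 68.856 + 36.58 = 149.316.
∂Q_d/∂M = +0.0114, so E_I = 0.0114·(6040/149.316) ≈ 0.461.
E_I ∈ (0,1): normal good (necessity).

0.461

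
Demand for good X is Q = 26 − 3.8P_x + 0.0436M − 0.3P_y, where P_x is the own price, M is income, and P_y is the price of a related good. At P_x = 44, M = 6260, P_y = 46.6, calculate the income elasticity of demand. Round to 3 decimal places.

2.318

Substituting, Q = 26 − 3.8(44) + 0.0436(6260) − 0.3(46.6) = 26 − 167.2 + 272.936 − 13.98 = 117.756.
∂Q/∂M = +0.0436, so E_I = 0.0436·(6260/117.756) ≈ 2.318.
E_I > 1: normal good (luxury).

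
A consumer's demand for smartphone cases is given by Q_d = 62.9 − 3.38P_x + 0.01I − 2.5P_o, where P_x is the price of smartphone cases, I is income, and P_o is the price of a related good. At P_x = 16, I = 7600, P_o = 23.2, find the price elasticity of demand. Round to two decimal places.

-2.02

First evaluate Q_d: 62.9 − 3.38(16) + 0.01(7600) − 2.5(23.2) = 62.9 − 54.08 + 76 − 58 = 26.82.
∂Q_d/∂P_x = −3.38, so E_p = (−3.38)·(16/26.82) ≈ -2.02.
|E_p| > 1: demand is elastic.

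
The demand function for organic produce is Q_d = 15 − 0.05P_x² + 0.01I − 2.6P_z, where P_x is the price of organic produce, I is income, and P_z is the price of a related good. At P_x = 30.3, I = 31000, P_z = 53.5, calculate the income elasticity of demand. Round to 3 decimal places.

First evaluate Q_d: 15 − 0.05(30.3)² + 0.01(31000) − 2.6(53.5) = 15 − 45.9045 + 310 − 139.1 = 139.9955.
∂Q_d/∂I = +0.01, so E_I = 0.01·(31000/139.9955) ≈ 2.214.
E_I > 1: normal good (luxury).

2.214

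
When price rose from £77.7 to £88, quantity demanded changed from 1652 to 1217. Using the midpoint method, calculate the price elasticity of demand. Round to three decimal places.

%Δq = (1217 − 1652)/[(1652 + 1217)/2] = -435/1434.5 ≈ -0.3032.
%Δp = (88 − 77.7)/[(77.7 + 88)/2] = 10.3/82.85 ≈ 0.1243.
Arc elasticity E = %Δq/%Δp ≈ -0.3032/0.1243 ≈ -2.439.
|E| > 1: demand is elastic over this range.

-2.439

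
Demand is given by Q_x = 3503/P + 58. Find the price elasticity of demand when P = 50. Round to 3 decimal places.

At P = 50, Q_x = 128.06.
dQ_x/dP = −3503/P² = −1.4012.
Point elasticity E = (dQ_x/dP)·(P/Q_x) = -1.4012 × 50/128.06 ≈ -0.547.
|E| < 1, so demand is inelastic at this price.

-0.547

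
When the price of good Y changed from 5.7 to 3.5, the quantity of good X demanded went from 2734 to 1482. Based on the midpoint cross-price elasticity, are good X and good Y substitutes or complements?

substitutes

%ΔQ_x = (1482 − 2734)/[(2734+1482)/2] = -1252/2108 ≈ -0.5939.
%ΔP_y = (3.5 − 5.7)/[(5.7+3.5)/2] ≈ -0.4783.
E_xy = -0.5939/-0.4783 ≈ 1.242.
E_xy > 0, so the goods are substitutes.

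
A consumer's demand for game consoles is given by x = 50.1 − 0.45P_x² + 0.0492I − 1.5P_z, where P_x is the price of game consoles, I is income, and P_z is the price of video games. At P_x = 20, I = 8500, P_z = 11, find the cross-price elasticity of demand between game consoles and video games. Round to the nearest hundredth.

Evaluating quantity at (P_x, I, P_z) gives x = 50.1 − 0.45(20)² + 0.0492(8500) − 1.5(11) = 50.1 − 180 + 418.2 − 16.5 = 271.8.
∂x/∂P_z = −1.5, so E_xy = -1.5·(11/271.8) ≈ -0.06.
E_xy < 0: the goods are complements.

-0.06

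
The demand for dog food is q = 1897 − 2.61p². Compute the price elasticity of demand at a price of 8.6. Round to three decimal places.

-0.227

At p = 8.6, q = 1703.9644.
dq/dp = −2·2.61·p = −44.892.
Point elasticity E = (dq/dp)·(p/q) = -44.892 × 8.6/1703.9644 ≈ -0.227.
|E| < 1, so demand is inelastic at this price.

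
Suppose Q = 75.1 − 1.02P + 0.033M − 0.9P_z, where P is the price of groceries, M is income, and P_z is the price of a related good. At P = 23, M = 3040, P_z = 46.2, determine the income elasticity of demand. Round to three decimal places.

Evaluating quantity at (P, M, P_z) gives Q = 75.1 − 1.02(23) + 0.033(3040) − 0.9(46.2) = 75.1 − 23.46 + 100.32 − 41.58 = 110.38.
∂Q/∂M = +0.033, so E_I = 0.033·(3040/110.38) ≈ 0.909.
E_I ∈ (0,1): normal good (necessity).

0.909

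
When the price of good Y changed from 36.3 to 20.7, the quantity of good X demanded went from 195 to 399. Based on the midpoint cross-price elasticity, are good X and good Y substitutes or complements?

%ΔQ_x = (399 − 195)/[(195+399)/2] = 204/297 ≈ 0.6869.
%ΔP_y = (20.7 − 36.3)/[(36.3+20.7)/2] ≈ -0.5474.
E_xy = 0.6869/-0.5474 ≈ -1.255.
E_xy < 0, so the goods are complements.

complements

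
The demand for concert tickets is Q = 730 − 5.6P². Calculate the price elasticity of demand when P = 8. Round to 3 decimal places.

At P = 8, Q = 371.6.
dQ/dP = −2·5.6·P = −89.6.
Point elasticity E = (dQ/dP)·(P/Q) = -89.6 × 8/371.6 ≈ -1.929.
|E| > 1, so demand is elastic at this price.

-1.929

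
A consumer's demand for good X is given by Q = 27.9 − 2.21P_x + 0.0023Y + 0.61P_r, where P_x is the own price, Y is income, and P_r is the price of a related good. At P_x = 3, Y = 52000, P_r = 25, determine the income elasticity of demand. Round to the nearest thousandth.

0.766

Evaluating quantity at (P_x, Y, P_r) gives Q = 27.9 − 2.21(3) + 0.0023(52000) + 0.61(25) = 27.9 − 6.63 + 119.6 + 15.25 = 156.12.
∂Q/∂Y = +0.0023, so E_I = 0.0023·(52000/156.12) ≈ 0.766.
E_I ∈ (0,1): normal good (necessity).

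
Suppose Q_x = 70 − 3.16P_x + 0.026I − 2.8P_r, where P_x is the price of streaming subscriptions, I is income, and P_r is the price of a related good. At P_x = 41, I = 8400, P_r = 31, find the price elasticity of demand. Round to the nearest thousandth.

Substituting, Q_x = 70 − 3.16(41) + 0.026(8400) − 2.8(31) = 70 − 129.56 + 218.4 − 86.8 = 72.04.
∂Q_x/∂P_x = −3.16, so E_p = (−3.16)·(41/72.04) ≈ -1.798.
|E_p| > 1: demand is elastic.

-1.798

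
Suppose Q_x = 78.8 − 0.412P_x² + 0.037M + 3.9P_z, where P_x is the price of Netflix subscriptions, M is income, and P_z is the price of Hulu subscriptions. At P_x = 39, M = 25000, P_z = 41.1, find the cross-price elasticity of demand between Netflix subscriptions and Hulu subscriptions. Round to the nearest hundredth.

0.30

Evaluating quantity at (P_x, M, P_z) gives Q_x = 78.8 − 0.412(39)² + 0.037(25000) + 3.9(41.1) = 78.8 − 626.652 + 925 + 160.29 = 537.438.
∂Q_x/∂P_z = +3.9, so E_xy = 3.9·(41.1/537.438) ≈ 0.30.
E_xy > 0: the goods are substitutes.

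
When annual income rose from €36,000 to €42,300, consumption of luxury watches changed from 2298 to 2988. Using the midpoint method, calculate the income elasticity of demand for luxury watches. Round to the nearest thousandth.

1.622

%ΔQ = (2988 − 2298)/[(2298+2988)/2] = 690/2643 ≈ 0.2611.
%ΔI = (42,300 − 36,000)/[(36,000+42,300)/2] = 6300/39150 ≈ 0.1609.
E_I = %ΔQ/%ΔI ≈ 1.622.
E_I > 1: normal good (luxury).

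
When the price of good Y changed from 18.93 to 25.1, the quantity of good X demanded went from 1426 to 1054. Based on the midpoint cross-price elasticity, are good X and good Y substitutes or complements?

complements

%ΔQ_x = (1054 − 1426)/[(1426+1054)/2] = -372/1240 ≈ -0.3000.
%ΔP_y = (25.1 − 18.93)/[(18.93+25.1)/2] ≈ 0.2803.
E_xy = -0.3000/0.2803 ≈ -1.070.
E_xy < 0, so the goods are complements.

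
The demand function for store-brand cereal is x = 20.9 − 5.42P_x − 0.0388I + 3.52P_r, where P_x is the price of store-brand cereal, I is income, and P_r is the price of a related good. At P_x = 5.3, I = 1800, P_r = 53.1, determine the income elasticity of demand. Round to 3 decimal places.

First evaluate x: 20.9 − 5.42(5.3) − 0.0388(1800) + 3.52(53.1) = 20.9 − 28.726 − 69.84 + 186.912 = 109.246.
∂x/∂I = −0.0388, so E_I = -0.0388·(1800/109.246) ≈ -0.639.
E_I < 0: inferior good.

-0.639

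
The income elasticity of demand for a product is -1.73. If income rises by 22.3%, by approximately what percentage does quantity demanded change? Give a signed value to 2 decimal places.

-38.58

%ΔQ ≈ E × %ΔI = (-1.73) × (22.3%) ≈ -38.58%.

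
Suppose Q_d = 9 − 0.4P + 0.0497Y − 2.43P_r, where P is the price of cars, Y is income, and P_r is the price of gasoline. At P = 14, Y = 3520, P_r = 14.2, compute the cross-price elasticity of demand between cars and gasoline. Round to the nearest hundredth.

-0.24

Evaluating quantity at (P, Y, P_r) gives Q_d = 9 − 0.4(14) + 0.0497(3520) − 2.43(14.2) = 9 − 5.6 + 174.944 − 34.506 = 143.838.
∂Q_d/∂P_r = −2.43, so E_xy = -2.43·(14.2/143.838) ≈ -0.24.
E_xy < 0: the goods are complements.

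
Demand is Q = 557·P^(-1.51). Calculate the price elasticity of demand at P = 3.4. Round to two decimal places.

For a Cobb–Douglas (constant-elasticity) form Q = A·P^α·…, the elasticity with respect to P equals the exponent α at every point.
Here the exponent on P is -1.51, so the price elasticity of demand is -1.51.

-1.51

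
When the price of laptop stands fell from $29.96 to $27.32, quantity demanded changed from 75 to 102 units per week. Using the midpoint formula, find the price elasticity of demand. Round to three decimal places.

-3.310

%Δq = (102 − 75)/[(75 + 102)/2] = 27/88.5 ≈ 0.3051.
%Δp = (27.32 − 29.96)/[(29.96 + 27.32)/2] = -2.64/28.64 ≈ -0.0922.
Arc elasticity E = %Δq/%Δp ≈ 0.3051/-0.0922 ≈ -3.310.
|E| > 1: demand is elastic over this range.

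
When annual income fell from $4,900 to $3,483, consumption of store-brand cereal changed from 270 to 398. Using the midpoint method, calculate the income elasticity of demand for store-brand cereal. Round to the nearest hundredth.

%ΔQ = (398 − 270)/[(270+398)/2] = 128/334 ≈ 0.3832.
%ΔI = (3,483 − 4,900)/[(4,900+3,483)/2] = -1417/4191.5 ≈ -0.3381.
E_I = %ΔQ/%ΔI ≈ -1.13.
E_I < 0: inferior good.

-1.13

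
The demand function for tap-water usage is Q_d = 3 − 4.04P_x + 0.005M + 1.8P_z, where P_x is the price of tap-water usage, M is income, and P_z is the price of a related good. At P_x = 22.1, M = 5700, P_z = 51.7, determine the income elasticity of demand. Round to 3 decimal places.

0.808

Substituting, Q_d = 3 − 4.04(22.1) + 0.005(5700) + 1.8(51.7) = 3 − 89.284 + 28.5 + 93.06 = 35.276.
∂Q_d/∂M = +0.005, so E_I = 0.005·(5700/35.276) ≈ 0.808.
E_I ∈ (0,1): normal good (necessity).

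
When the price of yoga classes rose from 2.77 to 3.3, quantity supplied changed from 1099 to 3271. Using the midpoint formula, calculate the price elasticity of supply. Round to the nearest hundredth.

5.69

%ΔQ = (3271 − 1099)/[(1099 + 3271)/2] = 2172/2185 ≈ 0.9941.
%ΔP = (3.3 − 2.77)/[(2.77 + 3.3)/2] = 0.53/3.035 ≈ 0.1746.
Arc elasticity E = %ΔQ/%ΔP ≈ 0.9941/0.1746 ≈ 5.69.
|E| > 1: supply is elastic over this range.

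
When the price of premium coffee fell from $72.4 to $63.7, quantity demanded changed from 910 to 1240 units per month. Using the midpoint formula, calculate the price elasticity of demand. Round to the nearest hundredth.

-2.40

%Δq = (1240 − 910)/[(910 + 1240)/2] = 330/1075 ≈ 0.3070.
%Δp = (63.7 − 72.4)/[(72.4 + 63.7)/2] = -8.7/68.05 ≈ -0.1278.
Arc elasticity E = %Δq/%Δp ≈ 0.3070/-0.1278 ≈ -2.40.
|E| > 1: demand is elastic over this range.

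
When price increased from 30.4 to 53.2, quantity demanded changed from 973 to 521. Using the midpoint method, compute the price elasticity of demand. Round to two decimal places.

-1.11

%Δq = (521 − 973)/[(973 + 521)/2] = -452/747 ≈ -0.6051.
%ΔP = (53.2 − 30.4)/[(30.4 + 53.2)/2] = 22.8/41.8 ≈ 0.5455.
Arc elasticity E = %Δq/%ΔP ≈ -0.6051/0.5455 ≈ -1.11.
|E| > 1: demand is elastic over this range.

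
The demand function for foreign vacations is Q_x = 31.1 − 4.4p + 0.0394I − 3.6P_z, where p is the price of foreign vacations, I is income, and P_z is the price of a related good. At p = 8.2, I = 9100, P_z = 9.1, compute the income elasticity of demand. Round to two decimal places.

1.12

Substituting, Q_x = 31.1 − 4.4(8.2) + 0.0394(9100) − 3.6(9.1) = 31.1 − 36.08 + 358.54 − 32.76 = 320.8.
∂Q_x/∂I = +0.0394, so E_I = 0.0394·(9100/320.8) ≈ 1.12.
E_I > 1: normal good (luxury).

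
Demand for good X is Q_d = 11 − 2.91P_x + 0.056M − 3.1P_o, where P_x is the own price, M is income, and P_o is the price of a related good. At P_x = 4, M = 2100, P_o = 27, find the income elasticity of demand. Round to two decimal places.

Substituting, Q_d = 11 − 2.91(4) + 0.056(2100) − 3.1(27) = 11 − 11.64 + 117.6 − 83.7 = 33.26.
∂Q_d/∂M = +0.056, so E_I = 0.056·(2100/33.26) ≈ 3.54.
E_I > 1: normal good (luxury).

3.54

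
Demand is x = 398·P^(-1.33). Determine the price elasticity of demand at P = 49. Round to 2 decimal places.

-1.33

For a Cobb–Douglas (constant-elasticity) form x = A·P^α·…, the elasticity with respect to P equals the exponent α at every point.
Here the exponent on P is -1.33, so the price elasticity of demand is -1.33.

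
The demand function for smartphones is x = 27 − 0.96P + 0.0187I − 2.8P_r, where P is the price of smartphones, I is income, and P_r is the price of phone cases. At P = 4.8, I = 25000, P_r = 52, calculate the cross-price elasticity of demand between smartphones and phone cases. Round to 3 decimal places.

-0.423

First evaluate x: 27 − 0.96(4.8) + 0.0187(25000) − 2.8(52) = 27 − 4.608 + 467.5 − 145.6 = 344.292.
∂x/∂P_r = −2.8, so E_xy = -2.8·(52/344.292) ≈ -0.423.
E_xy < 0: the goods are complements.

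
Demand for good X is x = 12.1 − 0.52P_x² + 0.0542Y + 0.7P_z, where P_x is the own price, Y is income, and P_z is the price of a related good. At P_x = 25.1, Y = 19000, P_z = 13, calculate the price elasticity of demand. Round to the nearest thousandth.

First evaluate x: 12.1 − 0.52(25.1)² + 0.0542(19000) + 0.7(13) = 12.1 − 327.6052 + 1029.8 + 9.1 = 723.3948.
∂x/∂P_x = −2·0.52·P_x = -26.104, so E_p = -26.104·(25.1/723.3948) ≈ -0.906.
|E_p| < 1: demand is inelastic.

-0.906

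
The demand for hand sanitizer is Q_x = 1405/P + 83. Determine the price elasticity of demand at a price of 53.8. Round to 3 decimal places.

At P = 53.8, Q_x = 109.1152.
dQ_x/dP = −1405/P² = −0.4854.
Point elasticity E = (dQ_x/dP)·(P/Q_x) = -0.4854 × 53.8/109.1152 ≈ -0.239.
|E| < 1, so demand is inelastic at this price.

-0.239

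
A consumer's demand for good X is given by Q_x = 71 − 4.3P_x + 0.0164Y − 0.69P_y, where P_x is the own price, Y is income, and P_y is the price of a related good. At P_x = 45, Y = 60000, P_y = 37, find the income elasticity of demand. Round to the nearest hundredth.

First evaluate Q_x: 71 − 4.3(45) + 0.0164(60000) − 0.69(37) = 71 − 193.5 + 984 − 25.53 = 835.97.
∂Q_x/∂Y = +0.0164, so E_I = 0.0164·(60000/835.97) ≈ 1.18.
E_I > 1: normal good (luxury).

1.18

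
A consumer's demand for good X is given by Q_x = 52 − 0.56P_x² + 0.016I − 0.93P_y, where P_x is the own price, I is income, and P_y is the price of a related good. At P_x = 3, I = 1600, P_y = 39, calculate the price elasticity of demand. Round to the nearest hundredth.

First evaluate Q_x: 52 − 0.56(3)² + 0.016(1600) − 0.93(39) = 52 − 5.04 + 25.6 − 36.27 = 36.29.
∂Q_x/∂P_x = −2·0.56·P_x = -3.36, so E_p = -3.36·(3/36.29) ≈ -0.28.
|E_p| < 1: demand is inelastic.

-0.28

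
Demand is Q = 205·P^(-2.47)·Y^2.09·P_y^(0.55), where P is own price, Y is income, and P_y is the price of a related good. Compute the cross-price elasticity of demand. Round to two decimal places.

0.55

For a Cobb–Douglas (constant-elasticity) form Q = A·P_y^α·…, the elasticity with respect to P_y equals the exponent α at every point.
Here the exponent on P_y is 0.55, so the cross-price elasticity of demand is 0.55.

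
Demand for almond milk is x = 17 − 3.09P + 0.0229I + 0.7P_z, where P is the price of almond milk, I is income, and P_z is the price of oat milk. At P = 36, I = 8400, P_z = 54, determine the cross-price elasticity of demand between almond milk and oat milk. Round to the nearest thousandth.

Evaluating quantity at (P, I, P_z) gives x = 17 − 3.09(36) + 0.0229(8400) + 0.7(54) = 17 − 111.24 + 192.36 + 37.8 = 135.92.
∂x/∂P_z = +0.7, so E_xy = 0.7·(54/135.92) ≈ 0.278.
E_xy > 0: the goods are substitutes.

0.278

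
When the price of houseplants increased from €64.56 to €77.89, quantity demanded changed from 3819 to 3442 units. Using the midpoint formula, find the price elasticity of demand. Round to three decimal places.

%ΔQ = (3442 − 3819)/[(3819 + 3442)/2] = -377/3630.5 ≈ -0.1038.
%Δp = (77.89 − 64.56)/[(64.56 + 77.89)/2] = 13.33/71.225 ≈ 0.1872.
Arc elasticity E = %ΔQ/%Δp ≈ -0.1038/0.1872 ≈ -0.555.
|E| < 1: demand is inelastic over this range.

-0.555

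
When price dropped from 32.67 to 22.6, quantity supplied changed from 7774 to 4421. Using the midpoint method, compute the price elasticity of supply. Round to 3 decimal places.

%ΔQ = (4421 − 7774)/[(7774 + 4421)/2] = -3353/6097.5 ≈ -0.5499.
%Δp = (22.6 − 32.67)/[(32.67 + 22.6)/2] = -10.07/27.635 ≈ -0.3644.
Arc elasticity E = %ΔQ/%Δp ≈ -0.5499/-0.3644 ≈ 1.509.
|E| > 1: supply is elastic over this range.

1.509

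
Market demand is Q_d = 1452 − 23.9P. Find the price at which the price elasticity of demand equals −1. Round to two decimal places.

For linear demand Q_d = a − bP, E = −bP/(a − bP). |E| = 1 ⇒ bP = a − bP ⇒ P = a/(2b).
P = 1452/(2·23.9) ≈ 30.38.

30.38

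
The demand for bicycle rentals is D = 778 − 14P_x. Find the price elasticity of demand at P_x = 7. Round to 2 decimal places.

-0.14

At P_x = 7, D = 680.
dD/dP_x = −14.
Point elasticity E = (dD/dP_x)·(P_x/D) = -14 × 7/680 ≈ -0.14.
|E| < 1, so demand is inelastic at this price.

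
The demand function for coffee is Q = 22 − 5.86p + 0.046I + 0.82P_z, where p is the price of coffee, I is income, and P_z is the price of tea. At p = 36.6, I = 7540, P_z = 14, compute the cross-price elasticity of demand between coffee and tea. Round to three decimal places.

Substituting, Q = 22 − 5.86(36.6) + 0.046(7540) + 0.82(14) = 22 − 214.476 + 346.84 + 11.48 = 165.844.
∂Q/∂P_z = +0.82, so E_xy = 0.82·(14/165.844) ≈ 0.069.
E_xy > 0: the goods are substitutes.

0.069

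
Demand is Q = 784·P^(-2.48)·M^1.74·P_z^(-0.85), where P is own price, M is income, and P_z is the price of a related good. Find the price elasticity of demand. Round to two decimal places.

-2.48

For a Cobb–Douglas (constant-elasticity) form Q = A·P^α·…, the elasticity with respect to P equals the exponent α at every point.
Here the exponent on P is -2.48, so the price elasticity of demand is -2.48.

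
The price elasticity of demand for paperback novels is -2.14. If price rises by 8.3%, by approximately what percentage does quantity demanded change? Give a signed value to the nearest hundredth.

%ΔQ ≈ E × %ΔP = (-2.14) × (8.3%) ≈ -17.76%.

-17.76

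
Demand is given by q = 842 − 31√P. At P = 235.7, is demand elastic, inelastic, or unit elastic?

inelastic

At P = 235.7, q = 366.0717.
dq/dP = −31/(2√P) = −31/(2·15.3525).
Point elasticity E = (dq/dP)·(P/q) = -1.0096 × 235.7/366.0717 ≈ -0.650.
|E| ≈ 0.650 < 1, so demand is inelastic.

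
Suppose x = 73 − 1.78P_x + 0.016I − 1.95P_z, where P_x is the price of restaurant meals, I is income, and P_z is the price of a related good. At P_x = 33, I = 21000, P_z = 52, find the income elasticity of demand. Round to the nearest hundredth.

1.35

Evaluating quantity at (P_x, I, P_z) gives x = 73 − 1.78(33) + 0.016(21000) − 1.95(52) = 73 − 58.74 + 336 − 101.4 = 248.86.
∂x/∂I = +0.016, so E_I = 0.016·(21000/248.86) ≈ 1.35.
E_I > 1: normal good (luxury).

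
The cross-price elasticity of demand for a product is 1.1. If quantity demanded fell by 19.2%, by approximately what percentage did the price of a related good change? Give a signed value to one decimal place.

%ΔQ ≈ E × %ΔP_y ⇒ %ΔP_y = %ΔQ / E = (-19.2%)/(1.1) ≈ -17.5%.

-17.5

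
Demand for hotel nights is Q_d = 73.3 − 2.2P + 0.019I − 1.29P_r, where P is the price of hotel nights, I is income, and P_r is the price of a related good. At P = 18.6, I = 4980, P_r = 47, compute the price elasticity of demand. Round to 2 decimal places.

Q_d = 73.3 − 2.2(18.6) + 0.019(4980) − 1.29(47) = 73.3 − 40.92 + 94.62 − 60.63 = 66.37.
∂Q_d/∂P = −2.2, so E_p = (−2.2)·(18.6/66.37) ≈ -0.62.
|E_p| < 1: demand is inelastic.

-0.62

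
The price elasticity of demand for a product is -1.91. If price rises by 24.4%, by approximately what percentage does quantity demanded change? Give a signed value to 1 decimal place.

-46.6

%ΔQ ≈ E × %ΔP = (-1.91) × (24.4%) ≈ -46.6%.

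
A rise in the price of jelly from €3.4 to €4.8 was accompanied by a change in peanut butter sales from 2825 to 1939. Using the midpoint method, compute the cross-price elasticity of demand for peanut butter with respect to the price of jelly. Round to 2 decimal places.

-1.09

%ΔQ_x = (1939 − 2825)/[(2825+1939)/2] = -886/2382 ≈ -0.3720.
%ΔP_y = (4.8 − 3.4)/[(3.4+4.8)/2] ≈ 0.3415.
E_xy = -0.3720/0.3415 ≈ -1.09.
E_xy < 0, so peanut butter and jelly are complements.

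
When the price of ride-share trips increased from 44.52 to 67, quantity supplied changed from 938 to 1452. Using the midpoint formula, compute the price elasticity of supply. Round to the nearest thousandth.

%Δq = (1452 − 938)/[(938 + 1452)/2] = 514/1195 ≈ 0.4301.
%ΔP = (67 − 44.52)/[(44.52 + 67)/2] = 22.48/55.76 ≈ 0.4032.
Arc elasticity E = %Δq/%ΔP ≈ 0.4301/0.4032 ≈ 1.067.
|E| > 1: supply is elastic over this range.

1.067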